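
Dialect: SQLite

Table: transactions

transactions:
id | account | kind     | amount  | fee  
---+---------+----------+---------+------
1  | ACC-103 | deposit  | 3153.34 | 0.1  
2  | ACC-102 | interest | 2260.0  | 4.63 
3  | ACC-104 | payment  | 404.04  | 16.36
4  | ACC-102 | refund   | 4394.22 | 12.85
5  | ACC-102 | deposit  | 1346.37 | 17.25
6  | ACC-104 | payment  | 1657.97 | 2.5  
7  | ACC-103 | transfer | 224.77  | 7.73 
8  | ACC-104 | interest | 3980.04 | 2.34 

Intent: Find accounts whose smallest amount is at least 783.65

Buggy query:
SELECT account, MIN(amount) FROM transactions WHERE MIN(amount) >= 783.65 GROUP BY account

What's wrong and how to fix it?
Bug: MIN() in WHERE is a misuse of aggregate

Fix: Replace WHERE with HAVING after the GROUP BY

Corrected query:
SELECT account, MIN(amount) FROM transactions GROUP BY account HAVING MIN(amount) >= 783.65

Result:
account | MIN(amount)
--------+------------
ACC-102 | 1346.37    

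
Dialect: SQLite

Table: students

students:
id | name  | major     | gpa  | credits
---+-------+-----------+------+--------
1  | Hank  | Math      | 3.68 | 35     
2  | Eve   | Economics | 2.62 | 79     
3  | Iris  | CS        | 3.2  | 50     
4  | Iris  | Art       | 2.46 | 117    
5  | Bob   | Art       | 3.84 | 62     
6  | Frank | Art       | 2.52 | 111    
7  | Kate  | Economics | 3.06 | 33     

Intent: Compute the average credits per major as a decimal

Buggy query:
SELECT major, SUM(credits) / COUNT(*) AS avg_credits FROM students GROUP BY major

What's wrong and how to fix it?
Bug: Both operands are integers, so '/' performs integer division and truncates

Fix: Cast one side to REAL so the division keeps the fractional part

Corrected query:
SELECT major, SUM(credits) * 1.0 / COUNT(*) AS avg_credits FROM students GROUP BY major

Result:
major     | avg_credits
----------+------------
Art       | 96.666667  
CS        | 50         
Economics | 56         
Math      | 35         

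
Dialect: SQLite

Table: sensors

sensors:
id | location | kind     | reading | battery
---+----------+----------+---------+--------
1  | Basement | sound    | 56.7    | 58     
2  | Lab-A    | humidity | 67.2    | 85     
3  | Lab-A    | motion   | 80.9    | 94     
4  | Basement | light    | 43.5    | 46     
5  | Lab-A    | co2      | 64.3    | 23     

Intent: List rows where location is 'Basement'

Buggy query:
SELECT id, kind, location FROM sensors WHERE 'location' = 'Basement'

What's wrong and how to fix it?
Bug: Single quotes denote string literals in SQL; the column name is being compared as a constant string

Fix: Remove the quotes around the column name (or use double quotes for an identifier)

Corrected query:
SELECT id, kind, location FROM sensors WHERE location = 'Basement'

Result:
id | kind  | location
---+-------+---------
1  | sound | Basement
4  | light | Basement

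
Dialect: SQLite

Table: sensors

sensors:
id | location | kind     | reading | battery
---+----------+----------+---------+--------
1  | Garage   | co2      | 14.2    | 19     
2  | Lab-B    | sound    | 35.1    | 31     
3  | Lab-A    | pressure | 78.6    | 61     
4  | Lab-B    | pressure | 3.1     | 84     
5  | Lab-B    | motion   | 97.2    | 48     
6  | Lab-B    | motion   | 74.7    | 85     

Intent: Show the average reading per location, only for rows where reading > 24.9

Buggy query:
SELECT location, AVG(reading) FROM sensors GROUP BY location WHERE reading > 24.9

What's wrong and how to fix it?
Bug: WHERE cannot follow GROUP BY

Fix: Place WHERE between FROM and GROUP BY

Corrected query:
SELECT location, AVG(reading) FROM sensors WHERE reading > 24.9 GROUP BY location

Result:
location | AVG(reading)
---------+-------------
Lab-A    | 78.6        
Lab-B    | 69          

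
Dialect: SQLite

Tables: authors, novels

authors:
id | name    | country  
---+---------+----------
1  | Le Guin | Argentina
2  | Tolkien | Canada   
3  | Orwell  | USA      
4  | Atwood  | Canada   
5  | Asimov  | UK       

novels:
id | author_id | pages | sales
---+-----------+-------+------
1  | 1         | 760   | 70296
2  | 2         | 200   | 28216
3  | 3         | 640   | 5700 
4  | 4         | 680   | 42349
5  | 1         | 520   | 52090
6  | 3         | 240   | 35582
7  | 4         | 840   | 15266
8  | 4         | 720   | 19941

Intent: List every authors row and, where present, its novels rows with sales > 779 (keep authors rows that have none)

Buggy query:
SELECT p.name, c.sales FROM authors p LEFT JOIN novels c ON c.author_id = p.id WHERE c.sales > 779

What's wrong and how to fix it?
Bug: A WHERE condition on the right-hand table after LEFT JOIN drops unmatched parents

Fix: Put 'c.sales > 779' in the JOIN's ON clause instead of WHERE

Corrected query:
SELECT p.name, c.sales FROM authors p LEFT JOIN novels c ON c.author_id = p.id AND c.sales > 779

Result:
name    | sales
--------+------
Le Guin | 52090
Le Guin | 70296
Tolkien | 28216
Orwell  | 5700 
Orwell  | 35582
Atwood  | 15266
Atwood  | 19941
Atwood  | 42349
Asimov  | NULL 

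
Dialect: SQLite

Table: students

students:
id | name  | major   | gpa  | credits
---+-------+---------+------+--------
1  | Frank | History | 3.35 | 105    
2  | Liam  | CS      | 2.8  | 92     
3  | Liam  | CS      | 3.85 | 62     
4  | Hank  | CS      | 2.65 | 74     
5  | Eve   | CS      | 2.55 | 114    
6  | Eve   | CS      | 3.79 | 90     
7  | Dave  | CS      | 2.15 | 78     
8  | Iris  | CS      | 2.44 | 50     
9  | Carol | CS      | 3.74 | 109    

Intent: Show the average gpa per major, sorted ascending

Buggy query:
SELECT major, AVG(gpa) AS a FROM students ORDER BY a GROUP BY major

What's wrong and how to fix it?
Bug: GROUP BY must precede ORDER BY

Fix: Move ORDER BY to the end, after GROUP BY

Corrected query:
SELECT major, AVG(gpa) AS a FROM students GROUP BY major ORDER BY a

Result:
major   | a      
--------+--------
CS      | 2.99625
History | 3.35   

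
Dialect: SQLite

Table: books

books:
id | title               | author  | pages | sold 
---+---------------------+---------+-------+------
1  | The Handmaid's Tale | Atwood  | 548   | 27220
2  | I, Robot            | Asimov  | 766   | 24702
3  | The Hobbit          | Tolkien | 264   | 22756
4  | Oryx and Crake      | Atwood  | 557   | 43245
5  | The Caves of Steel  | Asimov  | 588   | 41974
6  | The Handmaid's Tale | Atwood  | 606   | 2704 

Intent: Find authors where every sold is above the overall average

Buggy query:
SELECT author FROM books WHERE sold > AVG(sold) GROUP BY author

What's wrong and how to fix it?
Bug: WHERE evaluates per row before aggregation, so AVG() is unavailable

Fix: Compute the overall average in a scalar subquery and compare each group's MIN against it in HAVING

Corrected query:
SELECT author FROM books GROUP BY author HAVING MIN(sold) > (SELECT AVG(sold) FROM books)

Result:
(no rows)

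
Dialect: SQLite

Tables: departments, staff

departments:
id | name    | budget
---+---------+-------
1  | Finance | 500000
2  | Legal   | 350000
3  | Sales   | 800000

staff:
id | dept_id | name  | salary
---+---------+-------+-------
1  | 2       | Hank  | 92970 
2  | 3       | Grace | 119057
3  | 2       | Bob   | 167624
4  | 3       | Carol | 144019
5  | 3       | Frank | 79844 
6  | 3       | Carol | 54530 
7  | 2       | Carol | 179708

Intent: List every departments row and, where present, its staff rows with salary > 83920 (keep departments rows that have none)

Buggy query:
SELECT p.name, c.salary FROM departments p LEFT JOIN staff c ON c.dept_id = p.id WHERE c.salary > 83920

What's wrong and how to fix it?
Bug: Filtering c.salary in WHERE discards the NULL rows produced by LEFT JOIN, turning it into an inner join

Fix: Move the right-table condition into the ON clause so unmatched parents are kept

Corrected query:
SELECT p.name, c.salary FROM departments p LEFT JOIN staff c ON c.dept_id = p.id AND c.salary > 83920

Result:
name    | salary
--------+-------
Finance | NULL  
Legal   | 92970 
Legal   | 167624
Legal   | 179708
Sales   | 119057
Sales   | 144019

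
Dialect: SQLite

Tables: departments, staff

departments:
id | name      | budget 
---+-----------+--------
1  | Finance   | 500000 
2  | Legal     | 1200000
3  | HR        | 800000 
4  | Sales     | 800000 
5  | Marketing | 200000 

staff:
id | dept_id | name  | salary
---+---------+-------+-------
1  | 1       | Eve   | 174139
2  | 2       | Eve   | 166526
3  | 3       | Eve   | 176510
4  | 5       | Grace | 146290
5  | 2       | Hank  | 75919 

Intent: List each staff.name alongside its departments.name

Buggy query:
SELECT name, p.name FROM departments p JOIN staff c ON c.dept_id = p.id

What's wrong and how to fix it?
Bug: 'name' exists in both joined tables, so the database can't tell which one is meant

Fix: Prefix ambiguous columns with the table alias

Corrected query:
SELECT c.name, p.name FROM departments p JOIN staff c ON c.dept_id = p.id

Result:
name  | name     
------+----------
Eve   | Finance  
Eve   | Legal    
Eve   | HR       
Grace | Marketing
Hank  | Legal    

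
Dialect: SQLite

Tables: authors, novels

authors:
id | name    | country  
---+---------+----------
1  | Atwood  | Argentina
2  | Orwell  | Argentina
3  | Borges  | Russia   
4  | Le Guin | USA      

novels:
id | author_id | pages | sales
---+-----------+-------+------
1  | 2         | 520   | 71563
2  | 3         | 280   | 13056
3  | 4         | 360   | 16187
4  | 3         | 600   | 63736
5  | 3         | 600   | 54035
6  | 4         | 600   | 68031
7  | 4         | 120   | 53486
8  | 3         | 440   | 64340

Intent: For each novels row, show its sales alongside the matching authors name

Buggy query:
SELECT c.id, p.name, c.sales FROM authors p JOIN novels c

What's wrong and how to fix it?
Bug: Missing join condition: each novels row is matched to all authors rows instead of just its own

Fix: Specify the join condition linking the foreign key to the parent id

Corrected query:
SELECT c.id, p.name, c.sales FROM authors p JOIN novels c ON c.author_id = p.id

Result:
id | name    | sales
---+---------+------
1  | Orwell  | 71563
2  | Borges  | 13056
3  | Le Guin | 16187
4  | Borges  | 63736
5  | Borges  | 54035
6  | Le Guin | 68031
7  | Le Guin | 53486
8  | Borges  | 64340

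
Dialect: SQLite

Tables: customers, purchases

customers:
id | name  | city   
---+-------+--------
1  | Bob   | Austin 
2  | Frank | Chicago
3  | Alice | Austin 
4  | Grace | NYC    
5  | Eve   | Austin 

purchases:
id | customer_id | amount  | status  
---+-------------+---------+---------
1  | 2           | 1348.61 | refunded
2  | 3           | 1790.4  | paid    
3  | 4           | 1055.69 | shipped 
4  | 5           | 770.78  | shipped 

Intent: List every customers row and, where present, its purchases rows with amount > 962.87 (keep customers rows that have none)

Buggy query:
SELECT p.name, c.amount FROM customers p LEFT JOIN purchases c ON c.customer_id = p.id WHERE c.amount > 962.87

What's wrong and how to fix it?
Bug: A WHERE condition on the right-hand table after LEFT JOIN drops unmatched parents

Fix: Put 'c.amount > 962.87' in the JOIN's ON clause instead of WHERE

Corrected query:
SELECT p.name, c.amount FROM customers p LEFT JOIN purchases c ON c.customer_id = p.id AND c.amount > 962.87

Result:
name  | amount 
------+--------
Bob   | NULL   
Frank | 1348.61
Alice | 1790.4 
Grace | 1055.69
Eve   | NULL   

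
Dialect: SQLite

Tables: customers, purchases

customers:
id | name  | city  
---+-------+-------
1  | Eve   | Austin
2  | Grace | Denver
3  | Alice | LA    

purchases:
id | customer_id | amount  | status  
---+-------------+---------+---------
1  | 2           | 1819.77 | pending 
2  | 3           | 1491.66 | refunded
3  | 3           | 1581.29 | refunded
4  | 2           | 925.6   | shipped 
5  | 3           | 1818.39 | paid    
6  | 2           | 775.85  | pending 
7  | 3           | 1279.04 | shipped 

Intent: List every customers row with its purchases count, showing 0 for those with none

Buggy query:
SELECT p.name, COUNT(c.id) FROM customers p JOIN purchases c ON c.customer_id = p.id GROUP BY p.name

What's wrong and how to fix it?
Bug: INNER JOIN drops customers rows that have no matching purchases rows

Fix: Use LEFT JOIN so parents without children still appear (COUNT(c.id) gives 0)

Corrected query:
SELECT p.name, COUNT(c.id) FROM customers p LEFT JOIN purchases c ON c.customer_id = p.id GROUP BY p.name

Result:
name  | COUNT(c.id)
------+------------
Alice | 4          
Eve   | 0          
Grace | 3          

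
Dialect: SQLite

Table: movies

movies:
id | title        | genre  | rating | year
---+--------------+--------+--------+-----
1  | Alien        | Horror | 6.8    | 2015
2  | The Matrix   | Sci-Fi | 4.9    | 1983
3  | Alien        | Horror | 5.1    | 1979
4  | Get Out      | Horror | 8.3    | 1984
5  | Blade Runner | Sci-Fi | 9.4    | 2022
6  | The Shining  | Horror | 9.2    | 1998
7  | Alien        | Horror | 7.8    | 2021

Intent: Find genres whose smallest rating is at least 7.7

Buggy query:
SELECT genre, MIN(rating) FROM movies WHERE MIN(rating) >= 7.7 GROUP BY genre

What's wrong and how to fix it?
Bug: MIN() in WHERE is a misuse of aggregate

Fix: Use HAVING for the per-group MIN condition

Corrected query:
SELECT genre, MIN(rating) FROM movies GROUP BY genre HAVING MIN(rating) >= 7.7

Result:
(no rows)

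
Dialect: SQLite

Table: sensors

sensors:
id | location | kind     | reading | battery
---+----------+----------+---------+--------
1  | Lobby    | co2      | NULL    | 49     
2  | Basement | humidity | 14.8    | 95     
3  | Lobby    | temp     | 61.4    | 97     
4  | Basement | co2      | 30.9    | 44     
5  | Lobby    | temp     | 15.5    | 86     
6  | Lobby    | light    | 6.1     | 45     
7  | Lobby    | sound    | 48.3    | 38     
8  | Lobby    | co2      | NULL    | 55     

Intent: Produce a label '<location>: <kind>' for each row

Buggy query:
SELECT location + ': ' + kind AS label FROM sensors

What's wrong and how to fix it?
Bug: '+' is numeric addition; on text columns SQLite converts them to 0 instead of concatenating

Fix: Use the || operator for string concatenation

Corrected query:
SELECT location || ': ' || kind AS label FROM sensors

Result:
label             
------------------
Lobby: co2        
Basement: humidity
Lobby: temp       
Basement: co2     
Lobby: temp       
Lobby: light      
Lobby: sound      
Lobby: co2        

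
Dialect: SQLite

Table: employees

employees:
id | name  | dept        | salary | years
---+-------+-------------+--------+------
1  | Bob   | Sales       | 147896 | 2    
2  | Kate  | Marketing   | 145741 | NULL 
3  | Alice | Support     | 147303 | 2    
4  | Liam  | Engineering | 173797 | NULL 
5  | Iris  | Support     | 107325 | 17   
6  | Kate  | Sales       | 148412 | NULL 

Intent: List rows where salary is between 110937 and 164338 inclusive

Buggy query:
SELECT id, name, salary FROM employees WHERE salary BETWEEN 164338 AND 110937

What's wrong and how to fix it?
Bug: BETWEEN expects the lower bound first; with 164338 AND 110937 the range is empty

Fix: Swap the bounds so the smaller value comes first

Corrected query:
SELECT id, name, salary FROM employees WHERE salary BETWEEN 110937 AND 164338

Result:
id | name  | salary
---+-------+-------
1  | Bob   | 147896
2  | Kate  | 145741
3  | Alice | 147303
6  | Kate  | 148412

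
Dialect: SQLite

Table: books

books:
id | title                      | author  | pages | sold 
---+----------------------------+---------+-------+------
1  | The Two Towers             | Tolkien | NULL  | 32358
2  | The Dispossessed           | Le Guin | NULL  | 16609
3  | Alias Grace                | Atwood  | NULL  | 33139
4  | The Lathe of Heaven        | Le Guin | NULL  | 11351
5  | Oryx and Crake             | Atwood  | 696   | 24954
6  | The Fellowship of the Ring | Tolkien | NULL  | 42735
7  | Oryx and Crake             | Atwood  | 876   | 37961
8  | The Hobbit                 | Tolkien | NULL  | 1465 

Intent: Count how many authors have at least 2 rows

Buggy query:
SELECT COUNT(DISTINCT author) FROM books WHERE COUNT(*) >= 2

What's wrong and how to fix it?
Bug: COUNT(*) cannot appear in WHERE; the per-group count doesn't exist yet

Fix: Group first with HAVING COUNT(*) >= 2, then COUNT the resulting groups

Corrected query:
SELECT COUNT(*) FROM (SELECT author FROM books GROUP BY author HAVING COUNT(*) >= 2)

Result:
COUNT(*)
--------
3       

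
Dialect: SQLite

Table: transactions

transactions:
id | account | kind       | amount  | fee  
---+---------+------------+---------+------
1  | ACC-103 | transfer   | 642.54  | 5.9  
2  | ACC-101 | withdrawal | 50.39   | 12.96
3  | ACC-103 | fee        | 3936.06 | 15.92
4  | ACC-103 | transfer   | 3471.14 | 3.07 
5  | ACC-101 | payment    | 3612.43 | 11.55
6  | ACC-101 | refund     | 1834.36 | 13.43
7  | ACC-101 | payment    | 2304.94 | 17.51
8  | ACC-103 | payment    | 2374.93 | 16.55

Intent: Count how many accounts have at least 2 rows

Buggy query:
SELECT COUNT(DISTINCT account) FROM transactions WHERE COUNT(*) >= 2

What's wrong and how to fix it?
Bug: WHERE filters individual rows, not groups, so a group-level COUNT is invalid there

Fix: Use a subquery that GROUPs and filters with HAVING, then count its rows

Corrected query:
SELECT COUNT(*) FROM (SELECT account FROM transactions GROUP BY account HAVING COUNT(*) >= 2)

Result:
COUNT(*)
--------
2       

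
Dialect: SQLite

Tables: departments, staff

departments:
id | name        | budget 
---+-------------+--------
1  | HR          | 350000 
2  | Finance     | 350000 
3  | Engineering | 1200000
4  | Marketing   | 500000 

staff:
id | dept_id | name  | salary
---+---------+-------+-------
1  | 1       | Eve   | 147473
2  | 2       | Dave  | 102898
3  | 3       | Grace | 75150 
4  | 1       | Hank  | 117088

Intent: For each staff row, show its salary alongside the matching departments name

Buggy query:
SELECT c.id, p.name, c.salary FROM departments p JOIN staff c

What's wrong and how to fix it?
Bug: Missing join condition: each staff row is matched to all departments rows instead of just its own

Fix: Specify the join condition linking the foreign key to the parent id

Corrected query:
SELECT c.id, p.name, c.salary FROM departments p JOIN staff c ON c.dept_id = p.id

Result:
id | name        | salary
---+-------------+-------
1  | HR          | 147473
2  | Finance     | 102898
3  | Engineering | 75150 
4  | HR          | 117088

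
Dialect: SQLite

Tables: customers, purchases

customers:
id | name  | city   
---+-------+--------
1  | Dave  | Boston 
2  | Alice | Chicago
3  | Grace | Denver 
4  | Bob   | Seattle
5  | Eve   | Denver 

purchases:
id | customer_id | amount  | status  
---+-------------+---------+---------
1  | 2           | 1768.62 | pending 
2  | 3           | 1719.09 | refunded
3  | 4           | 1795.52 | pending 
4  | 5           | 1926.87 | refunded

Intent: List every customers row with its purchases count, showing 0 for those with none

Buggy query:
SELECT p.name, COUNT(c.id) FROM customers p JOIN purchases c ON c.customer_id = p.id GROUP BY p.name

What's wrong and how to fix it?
Bug: An inner join excludes parents with zero children

Fix: Use LEFT JOIN so parents without children still appear (COUNT(c.id) gives 0)

Corrected query:
SELECT p.name, COUNT(c.id) FROM customers p LEFT JOIN purchases c ON c.customer_id = p.id GROUP BY p.name

Result:
name  | COUNT(c.id)
------+------------
Alice | 1          
Bob   | 1          
Dave  | 0          
Eve   | 1          
Grace | 1          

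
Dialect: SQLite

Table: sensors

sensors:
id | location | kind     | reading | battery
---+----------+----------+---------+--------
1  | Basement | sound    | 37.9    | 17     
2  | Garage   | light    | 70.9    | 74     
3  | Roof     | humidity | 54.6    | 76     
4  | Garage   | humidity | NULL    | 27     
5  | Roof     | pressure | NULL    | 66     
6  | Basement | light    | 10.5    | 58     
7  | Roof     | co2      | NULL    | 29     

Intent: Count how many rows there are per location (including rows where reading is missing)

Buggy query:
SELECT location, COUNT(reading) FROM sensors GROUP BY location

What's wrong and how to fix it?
Bug: COUNT(column) counts non-NULL values only; rows with NULL reading aren't counted

Fix: Use COUNT(*) to count all rows regardless of NULL

Corrected query:
SELECT location, COUNT(*) FROM sensors GROUP BY location

Result:
location | COUNT(*)
---------+---------
Basement | 2       
Garage   | 2       
Roof     | 3       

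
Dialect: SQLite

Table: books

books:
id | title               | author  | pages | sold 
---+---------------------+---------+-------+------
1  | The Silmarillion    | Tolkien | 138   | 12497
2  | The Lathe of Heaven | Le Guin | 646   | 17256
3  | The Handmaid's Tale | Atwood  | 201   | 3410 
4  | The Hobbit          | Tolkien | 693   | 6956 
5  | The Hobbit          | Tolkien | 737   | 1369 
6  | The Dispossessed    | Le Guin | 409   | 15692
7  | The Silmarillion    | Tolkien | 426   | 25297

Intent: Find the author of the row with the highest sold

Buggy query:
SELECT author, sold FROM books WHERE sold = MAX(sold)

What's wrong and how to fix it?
Bug: WHERE is evaluated per row; an aggregate over the whole table isn't defined there

Fix: Wrap MAX in a scalar subquery so WHERE compares against a single value

Corrected query:
SELECT author, sold FROM books WHERE sold = (SELECT MAX(sold) FROM books)

Result:
author  | sold 
--------+------
Tolkien | 25297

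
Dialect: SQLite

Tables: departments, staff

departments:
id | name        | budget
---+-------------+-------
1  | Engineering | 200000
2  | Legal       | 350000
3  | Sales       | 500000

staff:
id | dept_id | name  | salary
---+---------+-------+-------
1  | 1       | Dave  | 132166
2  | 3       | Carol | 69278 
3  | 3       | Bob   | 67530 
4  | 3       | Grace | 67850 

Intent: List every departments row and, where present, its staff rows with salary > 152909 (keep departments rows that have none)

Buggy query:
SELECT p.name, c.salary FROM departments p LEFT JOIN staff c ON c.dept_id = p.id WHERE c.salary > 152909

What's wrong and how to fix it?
Bug: Filtering c.salary in WHERE discards the NULL rows produced by LEFT JOIN, turning it into an inner join

Fix: Put 'c.salary > 152909' in the JOIN's ON clause instead of WHERE

Corrected query:
SELECT p.name, c.salary FROM departments p LEFT JOIN staff c ON c.dept_id = p.id AND c.salary > 152909

Result:
name        | salary
------------+-------
Engineering | NULL  
Legal       | NULL  
Sales       | NULL  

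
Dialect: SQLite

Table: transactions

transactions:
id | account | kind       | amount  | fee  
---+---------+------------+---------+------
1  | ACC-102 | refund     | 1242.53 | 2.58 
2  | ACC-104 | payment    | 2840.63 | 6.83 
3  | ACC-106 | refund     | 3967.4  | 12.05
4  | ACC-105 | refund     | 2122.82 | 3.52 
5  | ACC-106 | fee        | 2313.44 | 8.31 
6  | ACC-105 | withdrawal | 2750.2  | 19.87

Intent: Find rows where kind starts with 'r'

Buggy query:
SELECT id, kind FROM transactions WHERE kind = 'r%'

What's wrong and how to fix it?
Bug: '=' compares the literal string including the % character; pattern matching needs LIKE

Fix: Replace '=' with LIKE so 'r%' is treated as a pattern

Corrected query:
SELECT id, kind FROM transactions WHERE kind LIKE 'r%'

Result:
id | kind  
---+-------
1  | refund
3  | refund
4  | refund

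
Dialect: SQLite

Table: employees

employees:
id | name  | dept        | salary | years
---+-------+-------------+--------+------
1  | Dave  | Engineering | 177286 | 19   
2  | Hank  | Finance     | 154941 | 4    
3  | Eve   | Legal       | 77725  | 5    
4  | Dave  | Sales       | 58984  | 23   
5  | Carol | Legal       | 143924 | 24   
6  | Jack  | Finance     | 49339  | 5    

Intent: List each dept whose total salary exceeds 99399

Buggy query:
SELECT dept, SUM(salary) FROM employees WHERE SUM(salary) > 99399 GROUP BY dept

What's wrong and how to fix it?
Bug: WHERE runs before GROUP BY, so aggregates aren't available there

Fix: Move the aggregate condition to a HAVING clause

Corrected query:
SELECT dept, SUM(salary) FROM employees GROUP BY dept HAVING SUM(salary) > 99399

Result:
dept        | SUM(salary)
------------+------------
Engineering | 177286     
Finance     | 204280     
Legal       | 221649     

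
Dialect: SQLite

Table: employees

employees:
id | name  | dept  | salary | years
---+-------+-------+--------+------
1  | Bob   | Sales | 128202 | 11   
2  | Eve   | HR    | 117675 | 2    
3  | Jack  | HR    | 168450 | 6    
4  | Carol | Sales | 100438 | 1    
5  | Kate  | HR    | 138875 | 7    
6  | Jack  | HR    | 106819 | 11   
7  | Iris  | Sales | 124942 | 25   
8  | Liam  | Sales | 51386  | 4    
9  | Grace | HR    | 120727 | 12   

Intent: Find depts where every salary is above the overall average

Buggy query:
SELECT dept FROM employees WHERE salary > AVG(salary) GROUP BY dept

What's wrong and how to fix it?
Bug: WHERE evaluates per row before aggregation, so AVG() is unavailable

Fix: Compute the overall average in a scalar subquery and compare each group's MIN against it in HAVING

Corrected query:
SELECT dept FROM employees GROUP BY dept HAVING MIN(salary) > (SELECT AVG(salary) FROM employees)

Result:
(no rows)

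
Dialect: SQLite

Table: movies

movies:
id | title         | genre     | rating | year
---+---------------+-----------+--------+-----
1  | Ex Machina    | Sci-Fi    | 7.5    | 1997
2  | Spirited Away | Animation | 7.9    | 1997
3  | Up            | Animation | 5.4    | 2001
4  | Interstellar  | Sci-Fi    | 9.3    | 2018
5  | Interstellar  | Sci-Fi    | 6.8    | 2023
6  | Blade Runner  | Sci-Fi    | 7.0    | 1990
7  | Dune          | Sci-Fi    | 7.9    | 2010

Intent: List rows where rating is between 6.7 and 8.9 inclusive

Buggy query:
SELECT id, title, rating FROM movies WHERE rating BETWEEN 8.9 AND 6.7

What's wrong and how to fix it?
Bug: BETWEEN expects the lower bound first; with 8.9 AND 6.7 the range is empty

Fix: Swap the bounds so the smaller value comes first

Corrected query:
SELECT id, title, rating FROM movies WHERE rating BETWEEN 6.7 AND 8.9

Result:
id | title         | rating
---+---------------+-------
1  | Ex Machina    | 7.5   
2  | Spirited Away | 7.9   
5  | Interstellar  | 6.8   
6  | Blade Runner  | 7     
7  | Dune          | 7.9   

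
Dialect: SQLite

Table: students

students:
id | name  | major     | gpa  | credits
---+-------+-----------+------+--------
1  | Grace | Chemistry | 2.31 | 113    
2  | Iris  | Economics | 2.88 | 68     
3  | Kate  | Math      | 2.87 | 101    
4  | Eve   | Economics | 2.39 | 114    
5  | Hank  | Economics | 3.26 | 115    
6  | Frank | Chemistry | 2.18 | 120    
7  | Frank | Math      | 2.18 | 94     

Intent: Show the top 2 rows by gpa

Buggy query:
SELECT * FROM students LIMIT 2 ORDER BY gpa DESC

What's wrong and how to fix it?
Bug: ORDER BY cannot follow LIMIT; LIMIT is the final clause

Fix: Swap the clauses: ORDER BY first, then LIMIT

Corrected query:
SELECT * FROM students ORDER BY gpa DESC LIMIT 2

Result:
id | name | major     | gpa  | credits
---+------+-----------+------+--------
5  | Hank | Economics | 3.26 | 115    
2  | Iris | Economics | 2.88 | 68     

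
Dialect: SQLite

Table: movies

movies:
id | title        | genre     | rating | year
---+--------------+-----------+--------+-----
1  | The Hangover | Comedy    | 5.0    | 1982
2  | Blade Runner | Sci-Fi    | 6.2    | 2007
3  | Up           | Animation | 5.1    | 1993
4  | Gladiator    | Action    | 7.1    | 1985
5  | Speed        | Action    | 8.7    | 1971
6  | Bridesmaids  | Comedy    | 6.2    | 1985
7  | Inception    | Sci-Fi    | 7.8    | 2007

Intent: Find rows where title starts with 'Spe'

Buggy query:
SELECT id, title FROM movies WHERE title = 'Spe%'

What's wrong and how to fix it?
Bug: '=' compares the literal string including the % character; pattern matching needs LIKE

Fix: Use LIKE for wildcard pattern matching

Corrected query:
SELECT id, title FROM movies WHERE title LIKE 'Spe%'

Result:
id | title
---+------
5  | Speed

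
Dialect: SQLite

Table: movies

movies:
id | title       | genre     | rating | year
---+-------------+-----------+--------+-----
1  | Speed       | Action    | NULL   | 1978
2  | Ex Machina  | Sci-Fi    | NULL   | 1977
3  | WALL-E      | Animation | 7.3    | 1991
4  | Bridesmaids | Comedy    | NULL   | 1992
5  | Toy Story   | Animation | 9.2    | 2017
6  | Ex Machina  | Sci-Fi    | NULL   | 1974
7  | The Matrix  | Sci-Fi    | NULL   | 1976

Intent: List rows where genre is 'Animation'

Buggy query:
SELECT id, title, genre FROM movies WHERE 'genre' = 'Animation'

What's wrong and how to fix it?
Bug: 'genre' in single quotes is a string literal, not the column; the comparison is literal-vs-literal and never true

Fix: Remove the quotes around the column name (or use double quotes for an identifier)

Corrected query:
SELECT id, title, genre FROM movies WHERE genre = 'Animation'

Result:
id | title     | genre    
---+-----------+----------
3  | WALL-E    | Animation
5  | Toy Story | Animation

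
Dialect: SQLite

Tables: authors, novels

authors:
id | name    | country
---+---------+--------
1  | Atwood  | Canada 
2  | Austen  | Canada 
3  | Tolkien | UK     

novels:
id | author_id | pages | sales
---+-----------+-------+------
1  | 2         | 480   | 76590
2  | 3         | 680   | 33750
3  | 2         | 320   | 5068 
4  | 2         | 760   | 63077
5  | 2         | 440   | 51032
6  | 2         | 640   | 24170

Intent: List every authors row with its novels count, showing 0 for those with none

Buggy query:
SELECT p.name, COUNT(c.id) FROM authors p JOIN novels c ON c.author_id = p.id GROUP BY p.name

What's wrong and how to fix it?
Bug: An inner join excludes parents with zero children

Fix: Use LEFT JOIN so parents without children still appear (COUNT(c.id) gives 0)

Corrected query:
SELECT p.name, COUNT(c.id) FROM authors p LEFT JOIN novels c ON c.author_id = p.id GROUP BY p.name

Result:
name    | COUNT(c.id)
--------+------------
Atwood  | 0          
Austen  | 5          
Tolkien | 1          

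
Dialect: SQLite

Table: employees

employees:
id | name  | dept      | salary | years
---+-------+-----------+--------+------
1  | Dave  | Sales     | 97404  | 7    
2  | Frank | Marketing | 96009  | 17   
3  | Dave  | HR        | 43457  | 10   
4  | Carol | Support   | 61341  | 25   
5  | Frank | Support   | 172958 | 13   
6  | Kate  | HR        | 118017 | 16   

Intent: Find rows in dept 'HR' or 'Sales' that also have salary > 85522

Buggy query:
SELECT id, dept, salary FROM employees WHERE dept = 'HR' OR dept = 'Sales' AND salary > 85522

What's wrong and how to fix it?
Bug: Without parentheses, AND is evaluated before OR, so the salary filter only applies to the 'Sales' branch

Fix: Add parentheses around the OR so the AND applies to both alternatives

Corrected query:
SELECT id, dept, salary FROM employees WHERE (dept = 'HR' OR dept = 'Sales') AND salary > 85522

Result:
id | dept  | salary
---+-------+-------
1  | Sales | 97404 
6  | HR    | 118017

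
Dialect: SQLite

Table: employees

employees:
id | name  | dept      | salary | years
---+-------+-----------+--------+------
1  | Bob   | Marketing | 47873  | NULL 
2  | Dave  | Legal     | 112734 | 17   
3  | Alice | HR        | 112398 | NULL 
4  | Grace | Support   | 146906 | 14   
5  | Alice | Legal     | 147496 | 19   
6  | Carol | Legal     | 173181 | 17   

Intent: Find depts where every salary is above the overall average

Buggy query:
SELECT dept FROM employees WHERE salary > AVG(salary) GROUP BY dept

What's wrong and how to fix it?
Bug: AVG() is an aggregate; it can't sit directly in WHERE

Fix: Compute the overall average in a scalar subquery and compare each group's MIN against it in HAVING

Corrected query:
SELECT dept FROM employees GROUP BY dept HAVING MIN(salary) > (SELECT AVG(salary) FROM employees)

Result:
dept   
-------
Support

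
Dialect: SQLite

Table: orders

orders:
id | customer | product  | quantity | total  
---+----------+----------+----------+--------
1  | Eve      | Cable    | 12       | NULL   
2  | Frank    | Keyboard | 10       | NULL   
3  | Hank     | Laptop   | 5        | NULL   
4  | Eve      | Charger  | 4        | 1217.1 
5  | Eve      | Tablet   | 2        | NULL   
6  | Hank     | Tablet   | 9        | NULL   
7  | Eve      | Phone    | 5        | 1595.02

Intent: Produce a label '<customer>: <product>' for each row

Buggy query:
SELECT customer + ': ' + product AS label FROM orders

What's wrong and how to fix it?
Bug: '+' is numeric addition; on text columns SQLite converts them to 0 instead of concatenating

Fix: Use the || operator for string concatenation

Corrected query:
SELECT customer || ': ' || product AS label FROM orders

Result:
label          
---------------
Eve: Cable     
Frank: Keyboard
Hank: Laptop   
Eve: Charger   
Eve: Tablet    
Hank: Tablet   
Eve: Phone     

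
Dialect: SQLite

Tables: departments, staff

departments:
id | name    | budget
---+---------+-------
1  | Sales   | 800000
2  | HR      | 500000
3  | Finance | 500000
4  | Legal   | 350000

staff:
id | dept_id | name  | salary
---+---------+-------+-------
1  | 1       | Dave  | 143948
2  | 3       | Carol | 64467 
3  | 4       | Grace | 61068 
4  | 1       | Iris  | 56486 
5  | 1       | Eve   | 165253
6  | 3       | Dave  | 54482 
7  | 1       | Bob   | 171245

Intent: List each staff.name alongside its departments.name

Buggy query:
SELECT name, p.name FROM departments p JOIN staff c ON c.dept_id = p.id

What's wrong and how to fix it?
Bug: Both tables have a 'name' column; the unqualified reference is ambiguous

Fix: Prefix ambiguous columns with the table alias

Corrected query:
SELECT c.name, p.name FROM departments p JOIN staff c ON c.dept_id = p.id

Result:
name  | name   
------+--------
Dave  | Sales  
Carol | Finance
Grace | Legal  
Iris  | Sales  
Eve   | Sales  
Dave  | Finance
Bob   | Sales  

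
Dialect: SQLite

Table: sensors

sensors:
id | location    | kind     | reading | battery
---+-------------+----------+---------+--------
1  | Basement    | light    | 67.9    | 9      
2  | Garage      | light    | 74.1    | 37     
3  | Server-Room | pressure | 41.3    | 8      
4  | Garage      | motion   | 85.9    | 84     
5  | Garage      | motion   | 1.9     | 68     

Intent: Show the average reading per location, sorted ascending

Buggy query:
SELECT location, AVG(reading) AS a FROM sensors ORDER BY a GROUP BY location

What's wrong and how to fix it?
Bug: ORDER BY appears before GROUP BY; SQL clause order requires GROUP BY first

Fix: Reorder: SELECT … FROM … GROUP BY … ORDER BY …

Corrected query:
SELECT location, AVG(reading) AS a FROM sensors GROUP BY location ORDER BY a

Result:
location    | a        
------------+----------
Server-Room | 41.3     
Garage      | 53.966667
Basement    | 67.9     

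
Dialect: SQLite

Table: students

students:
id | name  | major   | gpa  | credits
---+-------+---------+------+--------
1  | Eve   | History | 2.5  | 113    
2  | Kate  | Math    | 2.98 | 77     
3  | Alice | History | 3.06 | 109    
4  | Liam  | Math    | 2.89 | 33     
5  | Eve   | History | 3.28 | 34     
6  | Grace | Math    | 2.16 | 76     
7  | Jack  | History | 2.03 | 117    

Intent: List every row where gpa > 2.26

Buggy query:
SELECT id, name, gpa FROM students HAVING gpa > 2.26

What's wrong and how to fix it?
Bug: This is a non-aggregate query (no GROUP BY, no aggregates), so in SQLite the HAVING clause is invalid here; a row-level condition belongs in WHERE

Fix: Use WHERE for row-level filtering

Corrected query:
SELECT id, name, gpa FROM students WHERE gpa > 2.26

Result:
id | name  | gpa 
---+-------+-----
1  | Eve   | 2.5 
2  | Kate  | 2.98
3  | Alice | 3.06
4  | Liam  | 2.89
5  | Eve   | 3.28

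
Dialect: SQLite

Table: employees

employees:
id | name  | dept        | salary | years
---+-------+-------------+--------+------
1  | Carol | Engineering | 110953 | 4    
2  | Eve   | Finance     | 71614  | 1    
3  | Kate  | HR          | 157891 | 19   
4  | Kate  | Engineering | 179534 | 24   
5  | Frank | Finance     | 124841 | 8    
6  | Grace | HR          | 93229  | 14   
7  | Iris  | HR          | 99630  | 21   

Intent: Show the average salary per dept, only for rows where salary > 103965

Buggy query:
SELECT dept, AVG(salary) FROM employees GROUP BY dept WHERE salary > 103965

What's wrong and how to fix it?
Bug: WHERE cannot follow GROUP BY

Fix: Place WHERE between FROM and GROUP BY

Corrected query:
SELECT dept, AVG(salary) FROM employees WHERE salary > 103965 GROUP BY dept

Result:
dept        | AVG(salary)
------------+------------
Engineering | 145243.5   
Finance     | 124841     
HR          | 157891     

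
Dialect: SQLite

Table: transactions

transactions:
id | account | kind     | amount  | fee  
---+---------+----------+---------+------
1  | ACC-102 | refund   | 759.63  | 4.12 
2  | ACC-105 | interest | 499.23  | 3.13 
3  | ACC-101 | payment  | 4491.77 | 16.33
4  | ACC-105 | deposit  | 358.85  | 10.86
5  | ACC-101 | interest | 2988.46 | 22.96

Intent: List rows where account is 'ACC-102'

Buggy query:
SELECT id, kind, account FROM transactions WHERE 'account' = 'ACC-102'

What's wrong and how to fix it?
Bug: Single quotes denote string literals in SQL; the column name is being compared as a constant string

Fix: Remove the quotes around the column name (or use double quotes for an identifier)

Corrected query:
SELECT id, kind, account FROM transactions WHERE account = 'ACC-102'

Result:
id | kind   | account
---+--------+--------
1  | refund | ACC-102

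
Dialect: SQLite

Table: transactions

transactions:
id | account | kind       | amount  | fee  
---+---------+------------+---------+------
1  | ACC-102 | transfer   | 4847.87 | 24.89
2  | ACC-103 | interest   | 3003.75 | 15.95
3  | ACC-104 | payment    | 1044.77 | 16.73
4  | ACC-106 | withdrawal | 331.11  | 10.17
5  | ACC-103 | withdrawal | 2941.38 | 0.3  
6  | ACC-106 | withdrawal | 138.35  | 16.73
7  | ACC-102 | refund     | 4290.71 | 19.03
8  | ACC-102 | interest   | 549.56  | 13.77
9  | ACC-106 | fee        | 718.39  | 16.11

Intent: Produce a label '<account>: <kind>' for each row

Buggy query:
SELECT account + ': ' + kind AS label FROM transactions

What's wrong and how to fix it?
Bug: '+' is numeric addition; on text columns SQLite converts them to 0 instead of concatenating

Fix: Replace + with || to concatenate text

Corrected query:
SELECT account || ': ' || kind AS label FROM transactions

Result:
label              
-------------------
ACC-102: transfer  
ACC-103: interest  
ACC-104: payment   
ACC-106: withdrawal
ACC-103: withdrawal
ACC-106: withdrawal
ACC-102: refund    
ACC-102: interest  
ACC-106: fee       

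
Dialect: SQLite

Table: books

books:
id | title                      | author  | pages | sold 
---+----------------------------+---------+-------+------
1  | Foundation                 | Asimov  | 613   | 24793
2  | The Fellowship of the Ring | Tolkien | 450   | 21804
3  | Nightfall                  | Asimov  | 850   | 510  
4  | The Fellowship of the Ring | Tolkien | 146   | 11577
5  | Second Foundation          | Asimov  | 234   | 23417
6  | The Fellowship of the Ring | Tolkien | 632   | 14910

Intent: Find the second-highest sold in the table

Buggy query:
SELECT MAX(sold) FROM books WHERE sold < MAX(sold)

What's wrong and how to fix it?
Bug: MAX(sold) on the right of the comparison is an aggregate-in-WHERE error

Fix: Compute the overall MAX in a subquery, then take MAX of rows below it

Corrected query:
SELECT MAX(sold) FROM books WHERE sold < (SELECT MAX(sold) FROM books)

Result:
MAX(sold)
---------
23417    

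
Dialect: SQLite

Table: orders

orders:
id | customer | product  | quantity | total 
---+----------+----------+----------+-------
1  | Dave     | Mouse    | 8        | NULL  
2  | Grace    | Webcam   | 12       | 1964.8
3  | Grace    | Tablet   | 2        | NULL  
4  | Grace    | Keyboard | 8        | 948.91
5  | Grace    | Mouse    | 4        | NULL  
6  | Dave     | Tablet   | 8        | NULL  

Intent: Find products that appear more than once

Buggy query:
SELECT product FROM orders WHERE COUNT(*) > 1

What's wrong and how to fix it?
Bug: COUNT(*) is an aggregate and cannot be used in WHERE

Fix: GROUP BY product, then filter groups with HAVING COUNT(*) > 1

Corrected query:
SELECT product FROM orders GROUP BY product HAVING COUNT(*) > 1

Result:
product
-------
Mouse  
Tablet 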